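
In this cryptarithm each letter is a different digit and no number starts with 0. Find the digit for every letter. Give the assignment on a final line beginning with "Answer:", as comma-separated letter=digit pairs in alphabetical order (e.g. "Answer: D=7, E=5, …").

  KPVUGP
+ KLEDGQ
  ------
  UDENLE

Step 1. [col 1: P + Q ≡ E (mod 10)] several values work for E in column 1 (P + Q ≡ E (mod 10), carry-in 0); try E=4. So E=4.
Step 2. [col 1: P + Q ≡ E (mod 10)] several values work for P in column 1 (P + Q ≡ E (mod 10), carry-in 0); try P=5, so P=5.
Step 3. [col 1: P + Q ≡ E (mod 10)] in column 1 we have P+Q≡E with carry-in 0; given P=5, E=4 and digits 4,5 already taken and all letters distinct, that pins Q to 9. So Q=9.
Step 4. [col 2: G + G ≡ L (mod 10)] no forcing yet in column 2 (carry-in 1); L=7 is free and consistent — try it. So L=7.
Step 5. [col 2: G + G ≡ L (mod 10)] no forcing yet in column 2 (carry-in 1); G=8 is free and consistent — try it ⇒ G=8.
Step 6. [col 3: U + D ≡ N (mod 10)] N=6 is one option consistent with column 3 (U + D ≡ N (mod 10), carry-in 1) — take it. So N=6.
Step 7. [col 3: U + D ≡ N (mod 10)] no forcing yet in column 3 (carry-in 1); D=2 is free and consistent — try it, so D=2.
Step 8. [col 3: U + D ≡ N (mod 10)] column 3 reads U+D+carry(1)=N with D=2, N=6; with digits 2,4,5,6,7,8,9 already taken and all letters distinct, the only value for U is 3, so U=3.
Step 9. [col 4: V + E ≡ E (mod 10)] from column 4 (E=4, carry-in 0, digits 2,3,4,5,6,7,8,9 already taken and all letters distinct): V must equal 0. So V=0.
Step 10. [col 6: K + K ≡ U (mod 10)] column 6 reads K+K+carry(1)=U with U=3; with digits 0,2,3,4,5,6,7,8,9 already taken and all letters distinct, the only value for K is 1, so K=1.

Answer: D=2, E=4, G=8, K=1, L=7, N=6, P=5, Q=9, U=3, V=0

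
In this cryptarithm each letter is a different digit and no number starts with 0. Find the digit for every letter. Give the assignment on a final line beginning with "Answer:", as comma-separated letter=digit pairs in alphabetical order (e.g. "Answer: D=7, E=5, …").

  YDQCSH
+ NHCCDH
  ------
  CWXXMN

Step 1. [col 1: H + H ≡ N (mod 10)] several values work for N in column 1 (H + H ≡ N (mod 10), carry-in 0); try N=2, so N=2.
Step 2. [col 1: H + H ≡ N (mod 10)] column 1 (H + H ≡ N (mod 10), carry-in 0) doesn't pin H yet; pick H=6 and continue. So H=6.
Step 3. [col 2: S + D ≡ M (mod 10)] several values work for M in column 2 (S + D ≡ M (mod 10), carry-in 1); try M=9, so M=9.
Step 4. [col 2: S + D ≡ M (mod 10)] column 2 (S + D ≡ M (mod 10), carry-in 1) doesn't pin S yet; pick S=7 and continue, so S=7.
Step 5. [col 2: S + D ≡ M (mod 10)] in column 2 we have S+D≡M with carry-in 1; given S=7, M=9 and digits 2,6,7,9 already taken and all letters distinct, that pins D to 1, so D=1.
Step 6. [col 3: C + C ≡ X (mod 10)] several values work for C in column 3 (C + C ≡ X (mod 10), carry-in 0); try C=5 ⇒ C=5.
Step 7. [col 3: C + C ≡ X (mod 10)] column 3 reads C+C+carry(0)=X with C=5; with digits 1,2,5,6,7,9 already taken and all letters distinct, the only value for X is 0 ⇒ X=0.
Step 8. [col 4: Q + C ≡ X (mod 10)] from column 4 (C=5, X=0, carry-in 1, digits 0,1,2,5,6,7,9 already taken and all letters distinct): Q must equal 4. So Q=4.
Step 9. [col 5: D + H ≡ W (mod 10)] in column 5 we have D+H≡W with carry-in 1; given D=1, H=6 and digits 0,1,2,4,5,6,7,9 already taken and all letters distinct, that pins W to 8. So W=8.
Step 10. [col 6: Y + N ≡ C (mod 10)] from column 6 (N=2, C=5, carry-in 0, digits 0,1,2,4,5,6,7,8,9 already taken and all letters distinct): Y must equal 3, so Y=3.

Answer: C=5, D=1, H=6, M=9, N=2, Q=4, S=7, W=8, X=0, Y=3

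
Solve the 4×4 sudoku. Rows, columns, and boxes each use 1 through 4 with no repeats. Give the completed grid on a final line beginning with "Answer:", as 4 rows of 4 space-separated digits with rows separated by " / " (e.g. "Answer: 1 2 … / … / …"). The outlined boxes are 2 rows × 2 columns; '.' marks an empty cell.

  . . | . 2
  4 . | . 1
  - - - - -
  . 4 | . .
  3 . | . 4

Step 1. [r3c1∈{1,2}] r3c1 is the only open cell in col 1 admitting 2. So r3c1=2.
Step 2. [r2c3∈{3}] r2c3 has the single candidate 3, so r2c3=3.
Step 3. [r4c2∈{1}] r4c2 is down to just 1. So r4c2=1.
Step 4. [r3c3∈{1}] r3c3 is down to just 1 ⇒ r3c3=1.
Step 5. [r1c3∈{4}] r1c3 is down to just 4 ⇒ r1c3=4.
Step 6. [r1c2∈{3}] nothing but 3 survives at r1c2. So r1c2=3.
Step 7. [r3c4∈{3}] r3c4 has the single candidate 3, so r3c4=3.
Step 8. [r4c3∈{2}] only 2 remains possible at r4c3. So r4c3=2.
Step 9. [r2c2∈{2}] r2c2's peers cover all but 2 ⇒ r2c2=2.
Step 10. [r1c1∈{1}] nothing but 1 survives at r1c1. So r1c1=1.

Answer: 1 3 4 2 / 4 2 3 1 / 2 4 1 3 / 3 1 2 4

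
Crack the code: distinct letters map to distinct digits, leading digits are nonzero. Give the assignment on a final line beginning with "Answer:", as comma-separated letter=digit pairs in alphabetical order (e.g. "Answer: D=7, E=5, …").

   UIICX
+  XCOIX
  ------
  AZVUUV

Step 1. [col 1: X + X ≡ V (mod 10)] V=6 is one option consistent with column 1 (X + X ≡ V (mod 10), carry-in 0) — take it, so V=6.
Step 2. [col 1: X + X ≡ V (mod 10)] column 1 (X + X ≡ V (mod 10), carry-in 0) doesn't pin X yet; pick X=8 and continue. So X=8.
Step 3. [col 2: C + I ≡ U (mod 10)] several values work for I in column 2 (C + I ≡ U (mod 10), carry-in 1); try I=4 ⇒ I=4.
Step 4. [col 2: C + I ≡ U (mod 10)] C=2 is one option consistent with column 2 (C + I ≡ U (mod 10), carry-in 1) — take it ⇒ C=2.
Step 5. [A] A is the leading digit of a 6-digit sum of two 5-digit numbers; the final carry is exactly 1. So A=1.
Step 6. [col 2: C + I ≡ U (mod 10)] column 2: given C=2, I=4, carry-in 1, and digits 1,2,4,6,8 already taken and all letters distinct, C+I≡U (mod 10) forces U=7, so U=7.
Step 7. [col 3: I + O ≡ U (mod 10)] in column 3 we have I+O≡U with carry-in 0; given I=4, U=7 and digits 1,2,4,6,7,8 already taken and all letters distinct, that pins O to 3 ⇒ O=3.
Step 8. [col 5: U + X ≡ Z (mod 10)] column 5: given U=7, X=8, carry-in 0, and digits 1,2,3,4,6,7,8 already taken and all letters distinct, U+X≡Z (mod 10) forces Z=5, so Z=5.

Answer: A=1, C=2, I=4, O=3, U=7, V=6, X=8, Z=5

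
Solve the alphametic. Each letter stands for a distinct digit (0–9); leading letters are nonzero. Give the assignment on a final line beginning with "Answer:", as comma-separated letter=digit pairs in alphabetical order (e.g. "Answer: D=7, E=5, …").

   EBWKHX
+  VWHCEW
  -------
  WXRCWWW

Step 1. [col 1: X + W ≡ W (mod 10)] column 1: given nothing yet, carry-in 0, and all letters distinct, none taken yet, X+W≡W (mod 10) forces X=0, so X=0.
Step 2. [col 1: X + W ≡ W (mod 10)] several values work for W in column 1 (X + W ≡ W (mod 10), carry-in 0); try W=1, so W=1.
Step 3. [col 2: H + E ≡ W (mod 10)] no forcing yet in column 2 (carry-in 0); H=5 is free and consistent — try it ⇒ H=5.
Step 4. [col 2: H + E ≡ W (mod 10)] from column 2 (H=5, W=1, carry-in 0, digits 0,1,5 already taken and all letters distinct): E must equal 6 ⇒ E=6.
Step 5. [col 3: K + C ≡ W (mod 10)] no forcing yet in column 3 (carry-in 1); C=7 is free and consistent — try it ⇒ C=7.
Step 6. [col 3: K + C ≡ W (mod 10)] from column 3 (C=7, W=1, carry-in 1, digits 0,1,5,6,7 already taken and all letters distinct): K must equal 3, so K=3.
Step 7. [col 5: B + W ≡ R (mod 10)] in column 5 we have B+W≡R with carry-in 0; given W=1 and digits 0,1,3,5,6,7 already taken and all letters distinct, that pins R to 9 ⇒ R=9.
Step 8. [col 5: B + W ≡ R (mod 10)] column 5 reads B+W+carry(0)=R with W=1, R=9; with digits 0,1,3,5,6,7,9 already taken and all letters distinct, the only value for B is 8, so B=8.
Step 9. [col 6: E + V ≡ X (mod 10)] in column 6 we have E+V≡X with carry-in 0; given E=6, X=0 and digits 0,1,3,5,6,7,8,9 already taken and all letters distinct, that pins V to 4, so V=4.

Answer: B=8, C=7, E=6, H=5, K=3, R=9, V=4, W=1, X=0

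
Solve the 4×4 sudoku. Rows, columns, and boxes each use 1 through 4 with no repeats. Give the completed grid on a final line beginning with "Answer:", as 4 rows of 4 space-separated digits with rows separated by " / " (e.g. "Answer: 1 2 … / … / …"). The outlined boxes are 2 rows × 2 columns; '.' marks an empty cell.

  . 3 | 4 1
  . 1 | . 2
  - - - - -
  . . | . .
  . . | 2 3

Step 1. [r4c2∈{4}] nothing but 4 survives at r4c2, so r4c2=4.
Step 2. [r3c1∈{1,2,3}] across row 3, 3 lands solely at r3c1, so r3c1=3.
Step 3. [r1c1∈{2}] r1c1's peers cover all but 2. So r1c1=2.
Step 4. [r2c3∈{3}] r2c3's peers cover all but 3, so r2c3=3.
Step 5. [r2c1∈{4}] r2c1 has the single candidate 4, so r2c1=4.
Step 6. [r3c2∈{2}] r3c2 is down to just 2 ⇒ r3c2=2.
Step 7. [r3c4∈{4}] r3c4's peers cover all but 4. So r3c4=4.
Step 8. [r3c3∈{1}] r3c3 is down to just 1, so r3c3=1.
Step 9. [r4c1∈{1}] r4c1 is down to just 1. So r4c1=1.

Answer: 2 3 4 1 / 4 1 3 2 / 3 2 1 4 / 1 4 2 3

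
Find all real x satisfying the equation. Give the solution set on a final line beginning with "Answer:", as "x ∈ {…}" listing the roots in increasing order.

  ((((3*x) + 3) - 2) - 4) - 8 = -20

Step 1. [((((3*x) + 3) - 2) - 4) - 8 = -20] 8 comes off first (add 8) ⇒ sub: (((3*x) + 3) - 2) - 4 = -12.
Step 2. [(((3*x) + 3) - 2) - 4 = -12] add 4: x sits inside (… - 4), so sub: ((3*x) + 3) - 2 = -8.
Step 3. [((3*x) + 3) - 2 = -8] add 2: x sits inside (… - 2). So sub: (3*x) + 3 = -6.
Step 4. [(3*x) + 3 = -6] common factor 3 (LHS and -6) — divide through. So factor: x + 1 = -2.
Step 5. [x + 1 = -2] +1 is outermost — subtract 1 both sides ⇒ sub: x = -3.

Answer: x ∈ {-3}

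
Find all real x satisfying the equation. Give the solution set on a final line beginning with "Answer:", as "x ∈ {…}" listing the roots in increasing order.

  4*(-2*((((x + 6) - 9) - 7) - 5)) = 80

Step 1. [4*(-2*((((x + 6) - 9) - 7) - 5)) = 80] divide by the outer 4. So div: -2*((((x + 6) - 9) - 7) - 5) = 20.
Step 2. [-2*((((x + 6) - 9) - 7) - 5) = 20] divide by the outer -2. So div: (((x + 6) - 9) - 7) - 5 = -10.
Step 3. [(((x + 6) - 9) - 7) - 5 = -10] peel the -5: add 5 from each side. So sub: ((x + 6) - 9) - 7 = -5.
Step 4. [((x + 6) - 9) - 7 = -5] 7 comes off first (add 7) ⇒ sub: (x + 6) - 9 = 2.
Step 5. [(x + 6) - 9 = 2] the outer -9 inverts by adding 9, so sub: x + 6 = 11.
Step 6. [x + 6 = 11] subtract 6: x sits inside (… + 6), so sub: x = 5.

Answer: x ∈ {5}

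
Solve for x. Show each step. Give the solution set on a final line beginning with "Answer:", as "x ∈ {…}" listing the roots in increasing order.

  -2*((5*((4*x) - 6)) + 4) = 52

Step 1. [-2*((5*((4*x) - 6)) + 4) = 52] leading coefficient -2: divide by -2. So div: (5*((4*x) - 6)) + 4 = -26.
Step 2. [(5*((4*x) - 6)) + 4 = -26] +4 is outermost — subtract 4 both sides ⇒ sub: 5*((4*x) - 6) = -30.
Step 3. [5*((4*x) - 6) = -30] LHS = 5·(…); ÷5 both sides. So div: (4*x) - 6 = -6.
Step 4. [(4*x) - 6 = -6] peel the -6: add 6 from each side. So sub: 4*x = 0.
Step 5. [4*x = 0] 4 out front; divide by 4. So div: x = 0.

Answer: x ∈ {0}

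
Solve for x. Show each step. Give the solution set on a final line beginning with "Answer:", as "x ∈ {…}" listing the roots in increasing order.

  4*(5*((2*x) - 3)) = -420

Step 1. [4*(5*((2*x) - 3)) = -420] 4·(inner) — divide through by 4. So div: 5*((2*x) - 3) = -105.
Step 2. [5*((2*x) - 3) = -105] divide by the outer 5 ⇒ div: (2*x) - 3 = -21.
Step 3. [(2*x) - 3 = -21] the outer -3 inverts by adding 3, so sub: 2*x = -18.
Step 4. [2*x = -18] leading coefficient 2: divide by 2. So div: x = -9.

Answer: x ∈ {-9}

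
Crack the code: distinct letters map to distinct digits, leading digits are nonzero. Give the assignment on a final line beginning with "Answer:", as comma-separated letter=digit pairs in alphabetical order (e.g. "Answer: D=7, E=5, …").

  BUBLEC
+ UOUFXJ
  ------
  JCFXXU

Step 1. [col 1: C + J ≡ U (mod 10)] U=1 is one option consistent with column 1 (C + J ≡ U (mod 10), carry-in 0) — take it ⇒ U=1.
Step 2. [col 1: C + J ≡ U (mod 10)] C=8 is one option consistent with column 1 (C + J ≡ U (mod 10), carry-in 0) — take it. So C=8.
Step 3. [col 1: C + J ≡ U (mod 10)] column 1 reads C+J+carry(0)=U with C=8, U=1; with digits 1,8 already taken and all letters distinct, the only value for J is 3, so J=3.
Step 4. [col 2: E + X ≡ X (mod 10)] from column 2 (nothing yet, carry-in 1, digits 1,3,8 already taken and all letters distinct): E must equal 9, so E=9.
Step 5. [col 2: E + X ≡ X (mod 10)] column 2 (E + X ≡ X (mod 10), carry-in 1) doesn't pin X yet; pick X=0 and continue. So X=0.
Step 6. [col 3: L + F ≡ X (mod 10)] L=5 is one option consistent with column 3 (L + F ≡ X (mod 10), carry-in 1) — take it, so L=5.
Step 7. [col 3: L + F ≡ X (mod 10)] column 3 reads L+F+carry(1)=X with L=5, X=0; with digits 0,1,3,5,8,9 already taken and all letters distinct, the only value for F is 4. So F=4.
Step 8. [col 4: B + U ≡ F (mod 10)] from column 4 (U=1, F=4, carry-in 1, digits 0,1,3,4,5,8,9 already taken and all letters distinct): B must equal 2. So B=2.
Step 9. [col 5: U + O ≡ C (mod 10)] in column 5 we have U+O≡C with carry-in 0; given U=1, C=8 and digits 0,1,2,3,4,5,8,9 already taken and all letters distinct, that pins O to 7. So O=7.

Answer: B=2, C=8, E=9, F=4, J=3, L=5, O=7, U=1, X=0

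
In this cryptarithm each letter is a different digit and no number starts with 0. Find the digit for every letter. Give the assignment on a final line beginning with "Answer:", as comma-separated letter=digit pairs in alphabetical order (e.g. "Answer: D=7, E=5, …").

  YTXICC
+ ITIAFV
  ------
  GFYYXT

Step 1. [col 1: C + V ≡ T (mod 10)] several values work for C in column 1 (C + V ≡ T (mod 10), carry-in 0); try C=6 ⇒ C=6.
Step 2. [col 1: C + V ≡ T (mod 10)] column 1 (C + V ≡ T (mod 10), carry-in 0) doesn't pin T yet; pick T=0 and continue, so T=0.
Step 3. [col 1: C + V ≡ T (mod 10)] column 1: given C=6, T=0, carry-in 0, and digits 0,6 already taken and all letters distinct, C+V≡T (mod 10) forces V=4. So V=4.
Step 4. [col 2: C + F ≡ X (mod 10)] column 2 (C + F ≡ X (mod 10), carry-in 1) doesn't pin X yet; pick X=8 and continue ⇒ X=8.
Step 5. [col 2: C + F ≡ X (mod 10)] from column 2 (C=6, X=8, carry-in 1, digits 0,4,6,8 already taken and all letters distinct): F must equal 1 ⇒ F=1.
Step 6. [col 3: I + A ≡ Y (mod 10)] column 3 (I + A ≡ Y (mod 10), carry-in 0) doesn't pin Y yet; pick Y=2 and continue, so Y=2.
Step 7. [col 3: I + A ≡ Y (mod 10)] no forcing yet in column 3 (carry-in 0); A=9 is free and consistent — try it ⇒ A=9.
Step 8. [col 3: I + A ≡ Y (mod 10)] from column 3 (A=9, Y=2, carry-in 0, digits 0,1,2,4,6,8,9 already taken and all letters distinct): I must equal 3. So I=3.
Step 9. [col 6: Y + I ≡ G (mod 10)] column 6 reads Y+I+carry(0)=G with Y=2, I=3; with digits 0,1,2,3,4,6,8,9 already taken and all letters distinct, the only value for G is 5 ⇒ G=5.

Answer: A=9, C=6, F=1, G=5, I=3, T=0, V=4, X=8, Y=2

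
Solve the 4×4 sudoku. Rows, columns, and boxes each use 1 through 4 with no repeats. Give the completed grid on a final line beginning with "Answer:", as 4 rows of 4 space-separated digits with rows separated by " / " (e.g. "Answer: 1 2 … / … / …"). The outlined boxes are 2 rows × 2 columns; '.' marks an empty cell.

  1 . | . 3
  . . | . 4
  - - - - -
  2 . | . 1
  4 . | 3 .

Step 1. [r1c3∈{2}] nothing but 2 survives at r1c3 ⇒ r1c3=2.
Step 2. [r3c2∈{3}] only 3 remains possible at r3c2, so r3c2=3.
Step 3. [r4c2∈{1}] r4c2's peers cover all but 1, so r4c2=1.
Step 4. [r2c2∈{2}] r2c2 is down to just 2, so r2c2=2.
Step 5. [r2c1∈{3}] r2c1 has the single candidate 3. So r2c1=3.
Step 6. [r3c3∈{4}] only 4 remains possible at r3c3 ⇒ r3c3=4.
Step 7. [r2c3∈{1}] r2c3 has the single candidate 1. So r2c3=1.
Step 8. [r1c2∈{4}] r1c2's peers cover all but 4, so r1c2=4.
Step 9. [r4c4∈{2}] only 2 remains possible at r4c4 ⇒ r4c4=2.

Answer: 1 4 2 3 / 3 2 1 4 / 2 3 4 1 / 4 1 3 2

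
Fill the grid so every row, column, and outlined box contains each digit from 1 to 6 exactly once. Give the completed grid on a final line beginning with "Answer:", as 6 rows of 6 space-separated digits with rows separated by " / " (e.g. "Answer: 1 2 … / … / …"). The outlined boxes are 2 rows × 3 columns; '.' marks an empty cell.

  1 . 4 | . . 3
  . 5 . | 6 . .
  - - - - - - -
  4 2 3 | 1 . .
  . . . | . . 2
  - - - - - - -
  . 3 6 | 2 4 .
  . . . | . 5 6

Step 1. [r2c3∈{2}] r2c3 is down to just 2 ⇒ r2c3=2.
Step 2. [r4c1∈{5,6}] 6 has one home in col 1: r4c1. So r4c1=6.
Step 3. [r4c3∈{1,5}] 5 has one home in col 3: r4c3, so r4c3=5.
Step 4. [r4c5∈{3}] r4c5 is down to just 3, so r4c5=3.
Step 5. [r6c2∈{1,4}] in row 6, 4 fits only at r6c2. So r6c2=4.
Step 6. [r2c6∈{1,4}] across row 2, 4 lands solely at r2c6. So r2c6=4.
Step 7. [r5c6∈{1}] only 1 remains possible at r5c6, so r5c6=1.
Step 8. [r1c5∈{2}] only 2 remains possible at r1c5. So r1c5=2.
Step 9. [r1c2∈{6}] r1c2 has the single candidate 6, so r1c2=6.
Step 10. [r6c4∈{3}] nothing but 3 survives at r6c4, so r6c4=3.
Step 11. [r4c4∈{4}] r4c4 is down to just 4. So r4c4=4.
Step 12. [r3c6∈{5}] nothing but 5 survives at r3c6. So r3c6=5.
Step 13. [r6c1∈{2}] only 2 remains possible at r6c1, so r6c1=2.
Step 14. [r4c2∈{1}] r4c2 has the single candidate 1. So r4c2=1.
Step 15. [r2c1∈{3}] nothing but 3 survives at r2c1. So r2c1=3.
Step 16. [r1c4∈{5}] r1c4's peers cover all but 5, so r1c4=5.
Step 17. [r6c3∈{1}] r6c3 is down to just 1 ⇒ r6c3=1.
Step 18. [r3c5∈{6}] r3c5 has the single candidate 6 ⇒ r3c5=6.
Step 19. [r2c5∈{1}] r2c5's peers cover all but 1. So r2c5=1.
Step 20. [r5c1∈{5}] r5c1 is down to just 5. So r5c1=5.

Answer: 1 6 4 5 2 3 / 3 5 2 6 1 4 / 4 2 3 1 6 5 / 6 1 5 4 3 2 / 5 3 6 2 4 1 / 2 4 1 3 5 6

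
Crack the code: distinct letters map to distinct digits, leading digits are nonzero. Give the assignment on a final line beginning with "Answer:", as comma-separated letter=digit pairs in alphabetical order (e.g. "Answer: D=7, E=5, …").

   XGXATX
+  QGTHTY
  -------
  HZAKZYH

Step 1. [col 1: X + Y ≡ H (mod 10)] no forcing yet in column 1 (carry-in 0); H=1 is free and consistent — try it, so H=1.
Step 2. [col 1: X + Y ≡ H (mod 10)] Y=3 is one option consistent with column 1 (X + Y ≡ H (mod 10), carry-in 0) — take it ⇒ Y=3.
Step 3. [col 1: X + Y ≡ H (mod 10)] from column 1 (Y=3, H=1, carry-in 0, digits 1,3 already taken and all letters distinct): X must equal 8. So X=8.
Step 4. [col 2: T + T ≡ Y (mod 10)] in column 2 we have T+T≡Y with carry-in 1; given Y=3 and digits 1,3,8 already taken and all letters distinct, that pins T to 6, so T=6.
Step 5. [col 3: A + H ≡ Z (mod 10)] A=5 is one option consistent with column 3 (A + H ≡ Z (mod 10), carry-in 1) — take it ⇒ A=5.
Step 6. [col 3: A + H ≡ Z (mod 10)] column 3: given A=5, H=1, carry-in 1, and digits 1,3,5,6,8 already taken and all letters distinct, A+H≡Z (mod 10) forces Z=7 ⇒ Z=7.
Step 7. [col 4: X + T ≡ K (mod 10)] in column 4 we have X+T≡K with carry-in 0; given X=8, T=6 and digits 1,3,5,6,7,8 already taken and all letters distinct, that pins K to 4, so K=4.
Step 8. [col 5: G + G ≡ A (mod 10)] column 5 reads G+G+carry(1)=A with A=5; with digits 1,3,4,5,6,7,8 already taken and all letters distinct, the only value for G is 2. So G=2.
Step 9. [col 6: X + Q ≡ Z (mod 10)] column 6 reads X+Q+carry(0)=Z with X=8, Z=7; with digits 1,2,3,4,5,6,7,8 already taken and all letters distinct, the only value for Q is 9, so Q=9.

Answer: A=5, G=2, H=1, K=4, Q=9, T=6, X=8, Y=3, Z=7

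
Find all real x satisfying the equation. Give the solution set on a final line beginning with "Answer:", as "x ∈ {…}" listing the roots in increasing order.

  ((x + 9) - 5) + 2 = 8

Step 1. [((x + 9) - 5) + 2 = 8] 2 comes off first (subtract 2). So sub: (x + 9) - 5 = 6.
Step 2. [(x + 9) - 5 = 6] add 5: x sits inside (… - 5), so sub: x + 9 = 11.
Step 3. [x + 9 = 11] peel the +9: subtract 9 from each side, so sub: x = 2.

Answer: x ∈ {2}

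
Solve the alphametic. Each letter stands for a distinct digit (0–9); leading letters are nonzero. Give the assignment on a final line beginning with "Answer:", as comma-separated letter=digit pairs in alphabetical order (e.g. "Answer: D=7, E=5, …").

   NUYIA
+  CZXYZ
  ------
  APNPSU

Step 1. [col 1: A + Z ≡ U (mod 10)] several values work for A in column 1 (A + Z ≡ U (mod 10), carry-in 0); try A=1. So A=1.
Step 2. [col 1: A + Z ≡ U (mod 10)] several values work for Z in column 1 (A + Z ≡ U (mod 10), carry-in 0); try Z=4, so Z=4.
Step 3. [col 1: A + Z ≡ U (mod 10)] from column 1 (A=1, Z=4, carry-in 0, digits 1,4 already taken and all letters distinct): U must equal 5. So U=5.
Step 4. [col 2: I + Y ≡ S (mod 10)] several values work for I in column 2 (I + Y ≡ S (mod 10), carry-in 0); try I=8. So I=8.
Step 5. [col 2: I + Y ≡ S (mod 10)] column 2 (I + Y ≡ S (mod 10), carry-in 0) doesn't pin S yet; pick S=0 and continue, so S=0.
Step 6. [col 2: I + Y ≡ S (mod 10)] column 2: given I=8, S=0, carry-in 0, and digits 0,1,4,5,8 already taken and all letters distinct, I+Y≡S (mod 10) forces Y=2, so Y=2.
Step 7. [col 3: Y + X ≡ P (mod 10)] P=6 is one option consistent with column 3 (Y + X ≡ P (mod 10), carry-in 1) — take it, so P=6.
Step 8. [col 3: Y + X ≡ P (mod 10)] from column 3 (Y=2, P=6, carry-in 1, digits 0,1,2,4,5,6,8 already taken and all letters distinct): X must equal 3 ⇒ X=3.
Step 9. [col 4: U + Z ≡ N (mod 10)] column 4: given U=5, Z=4, carry-in 0, and digits 0,1,2,3,4,5,6,8 already taken and all letters distinct, U+Z≡N (mod 10) forces N=9, so N=9.
Step 10. [col 5: N + C ≡ P (mod 10)] column 5 reads N+C+carry(0)=P with N=9, P=6; with digits 0,1,2,3,4,5,6,8,9 already taken and all letters distinct, the only value for C is 7, so C=7.

Answer: A=1, C=7, I=8, N=9, P=6, S=0, U=5, X=3, Y=2, Z=4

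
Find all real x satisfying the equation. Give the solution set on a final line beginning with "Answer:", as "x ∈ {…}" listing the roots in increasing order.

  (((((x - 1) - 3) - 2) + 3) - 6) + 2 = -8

Step 1. [(((((x - 1) - 3) - 2) + 3) - 6) + 2 = -8] subtract 2: x sits inside (… + 2). So sub: ((((x - 1) - 3) - 2) + 3) - 6 = -10.
Step 2. [((((x - 1) - 3) - 2) + 3) - 6 = -10] add 6: x sits inside (… - 6) ⇒ sub: (((x - 1) - 3) - 2) + 3 = -4.
Step 3. [(((x - 1) - 3) - 2) + 3 = -4] 3 comes off first (subtract 3), so sub: ((x - 1) - 3) - 2 = -7.
Step 4. [((x - 1) - 3) - 2 = -7] the outer -2 inverts by adding 2, so sub: (x - 1) - 3 = -5.
Step 5. [(x - 1) - 3 = -5] peel the -3: add 3 from each side ⇒ sub: x - 1 = -2.
Step 6. [x - 1 = -2] peel the -1: add 1 from each side. So sub: x = -1.

Answer: x ∈ {-1}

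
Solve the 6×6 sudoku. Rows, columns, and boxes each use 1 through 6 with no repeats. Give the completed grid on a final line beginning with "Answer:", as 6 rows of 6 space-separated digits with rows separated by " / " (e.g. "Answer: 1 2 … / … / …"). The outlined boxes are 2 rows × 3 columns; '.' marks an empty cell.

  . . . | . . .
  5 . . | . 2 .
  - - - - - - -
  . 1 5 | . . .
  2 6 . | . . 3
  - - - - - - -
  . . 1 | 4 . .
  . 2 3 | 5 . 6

Step 1. [r1c1∈{1,3,4,6}] r1c1 is the only open cell in col 1 admitting 1. So r1c1=1.
Step 2. [r4c3∈{4}] r4c3 has the single candidate 4. So r4c3=4.
Step 3. [r1c6∈{4,5}] across col 6, 5 lands solely at r1c6, so r1c6=5.
Step 4. [r4c4∈{1}] r4c4 is down to just 1, so r4c4=1.
Step 5. [r2c3∈{6}] nothing but 6 survives at r2c3, so r2c3=6.
Step 6. [r2c4∈{3}] r2c4 is down to just 3 ⇒ r2c4=3.
Step 7. [r1c4∈{6}] r1c4's peers cover all but 6. So r1c4=6.
Step 8. [r1c5∈{4}] r1c5's peers cover all but 4. So r1c5=4.
Step 9. [r3c6∈{2,4}] r3c6 is the only open cell in row 3 admitting 4 ⇒ r3c6=4.
Step 10. [r2c2∈{4}] only 4 remains possible at r2c2 ⇒ r2c2=4.
Step 11. [r6c1∈{4}] r6c1's peers cover all but 4, so r6c1=4.
Step 12. [r3c1∈{3}] nothing but 3 survives at r3c1. So r3c1=3.
Step 13. [r1c2∈{3}] r1c2 is down to just 3. So r1c2=3.
Step 14. [r4c5∈{5}] nothing but 5 survives at r4c5, so r4c5=5.
Step 15. [r5c5∈{3}] r5c5's peers cover all but 3. So r5c5=3.
Step 16. [r5c6∈{2}] r5c6's peers cover all but 2 ⇒ r5c6=2.
Step 17. [r5c1∈{6}] r5c1's peers cover all but 6, so r5c1=6.
Step 18. [r1c3∈{2}] r1c3 is down to just 2 ⇒ r1c3=2.
Step 19. [r3c5∈{6}] r3c5 is down to just 6 ⇒ r3c5=6.
Step 20. [r2c6∈{1}] r2c6 is down to just 1, so r2c6=1.
Step 21. [r6c5∈{1}] r6c5 is down to just 1, so r6c5=1.
Step 22. [r3c4∈{2}] r3c4 has the single candidate 2. So r3c4=2.
Step 23. [r5c2∈{5}] r5c2 is down to just 5, so r5c2=5.

Answer: 1 3 2 6 4 5 / 5 4 6 3 2 1 / 3 1 5 2 6 4 / 2 6 4 1 5 3 / 6 5 1 4 3 2 / 4 2 3 5 1 6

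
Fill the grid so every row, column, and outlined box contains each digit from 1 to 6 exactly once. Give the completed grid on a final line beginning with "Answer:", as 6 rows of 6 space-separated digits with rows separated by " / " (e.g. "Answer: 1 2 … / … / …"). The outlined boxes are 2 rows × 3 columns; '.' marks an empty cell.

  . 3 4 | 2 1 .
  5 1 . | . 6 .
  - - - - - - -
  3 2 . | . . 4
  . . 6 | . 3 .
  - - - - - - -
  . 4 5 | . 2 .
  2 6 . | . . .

Step 1. [r3c5∈{5}] r3c5 has the single candidate 5. So r3c5=5.
Step 2. [r4c4∈{1}] only 1 remains possible at r4c4. So r4c4=1.
Step 3. [r5c6∈{1,3,6}] across col 6, 6 lands solely at r5c6. So r5c6=6.
Step 4. [r6c4∈{3,4,5}] 5 has one home in col 4: r6c4, so r6c4=5.
Step 5. [r6c3∈{1,3}] in col 3, 3 fits only at r6c3. So r6c3=3.
Step 6. [r5c4∈{3}] r5c4 is down to just 3, so r5c4=3.
Step 7. [r2c3∈{2}] r2c3 is down to just 2 ⇒ r2c3=2.
Step 8. [r4c2∈{5}] nothing but 5 survives at r4c2, so r4c2=5.
Step 9. [r6c5∈{4}] r6c5 has the single candidate 4 ⇒ r6c5=4.
Step 10. [r1c6∈{5}] r1c6's peers cover all but 5. So r1c6=5.
Step 11. [r2c4∈{4}] r2c4 is down to just 4, so r2c4=4.
Step 12. [r2c6∈{3}] r2c6 has the single candidate 3. So r2c6=3.
Step 13. [r3c4∈{6}] r3c4 has the single candidate 6, so r3c4=6.
Step 14. [r4c6∈{2}] only 2 remains possible at r4c6, so r4c6=2.
Step 15. [r3c3∈{1}] nothing but 1 survives at r3c3. So r3c3=1.
Step 16. [r6c6∈{1}] only 1 remains possible at r6c6. So r6c6=1.
Step 17. [r5c1∈{1}] r5c1 is down to just 1 ⇒ r5c1=1.
Step 18. [r1c1∈{6}] nothing but 6 survives at r1c1. So r1c1=6.
Step 19. [r4c1∈{4}] r4c1's peers cover all but 4. So r4c1=4.

Answer: 6 3 4 2 1 5 / 5 1 2 4 6 3 / 3 2 1 6 5 4 / 4 5 6 1 3 2 / 1 4 5 3 2 6 / 2 6 3 5 4 1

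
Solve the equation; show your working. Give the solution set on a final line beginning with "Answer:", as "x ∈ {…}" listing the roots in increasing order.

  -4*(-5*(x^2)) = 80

Step 1. [-4*(-5*(x^2)) = 80] divide by the outer -4. So div: -5*(x^2) = -20.
Step 2. [-5*(x^2) = -20] -5·(inner) — divide through by -5, so div: x^2 = 4.
Step 3. [x^2 = 4] √ both sides: 4 ≥ 0 gives two branches, so sqrt: x = 2 or -2.

Answer: x ∈ {-2, 2}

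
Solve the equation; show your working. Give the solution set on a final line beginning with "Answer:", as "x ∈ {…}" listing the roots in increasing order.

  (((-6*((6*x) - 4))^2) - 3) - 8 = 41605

Step 1. [(((-6*((6*x) - 4))^2) - 3) - 8 = 41605] the outer -8 inverts by adding 8. So sub: ((-6*((6*x) - 4))^2) - 3 = 41613.
Step 2. [((-6*((6*x) - 4))^2) - 3 = 41613] -3 is outermost — add 3 both sides. So sub: (-6*((6*x) - 4))^2 = 41616.
Step 3. [(-6*((6*x) - 4))^2 = 41616] LHS squared, RHS 41616 ≥ 0: apply √ (±), so sqrt: -6*((6*x) - 4) = 204 or -204.
Step 4. [-6*((6*x) - 4) = 204 or -204] -6 out front; divide by -6. So div: (6*x) - 4 = -34 or 34.
Step 5. [(6*x) - 4 = -34 or 34] add 4: x sits inside (… - 4), so sub: 6*x = -30 or 38.
Step 6. [6*x = -30 or 38] LHS = 6·(…); ÷6 both sides ⇒ div: x = -5 or 19/3.

Answer: x ∈ {-5, 19/3}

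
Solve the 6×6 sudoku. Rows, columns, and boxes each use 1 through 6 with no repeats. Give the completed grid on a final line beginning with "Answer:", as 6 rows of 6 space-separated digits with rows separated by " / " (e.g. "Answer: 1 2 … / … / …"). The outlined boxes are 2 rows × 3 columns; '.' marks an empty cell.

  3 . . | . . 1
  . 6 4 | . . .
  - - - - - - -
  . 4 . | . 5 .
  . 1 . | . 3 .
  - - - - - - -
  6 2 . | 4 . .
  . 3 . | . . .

Step 1. [r3c1∈{2}] only 2 remains possible at r3c1, so r3c1=2.
Step 2. [r3c6∈{6}] nothing but 6 survives at r3c6 ⇒ r3c6=6.
Step 3. [r2c5∈{2}] r2c5 is down to just 2. So r2c5=2.
Step 4. [r5c5∈{1}] r5c5 is down to just 1, so r5c5=1.
Step 5. [r5c3∈{5}] nothing but 5 survives at r5c3. So r5c3=5.
Step 6. [r4c4∈{2}] r4c4 has the single candidate 2. So r4c4=2.
Step 7. [r2c4∈{3,5}] in col 4, 3 fits only at r2c4. So r2c4=3.
Step 8. [r2c6∈{5}] r2c6 has the single candidate 5, so r2c6=5.
Step 9. [r1c4∈{6}] r1c4's peers cover all but 6, so r1c4=6.
Step 10. [r2c1∈{1}] r2c1 has the single candidate 1 ⇒ r2c1=1.
Step 11. [r5c6∈{3}] r5c6 is down to just 3. So r5c6=3.
Step 12. [r4c3∈{6}] only 6 remains possible at r4c3, so r4c3=6.
Step 13. [r6c3∈{1}] r6c3 has the single candidate 1, so r6c3=1.
Step 14. [r3c3∈{3}] nothing but 3 survives at r3c3 ⇒ r3c3=3.
Step 15. [r1c5∈{4}] r1c5's peers cover all but 4. So r1c5=4.
Step 16. [r1c3∈{2}] nothing but 2 survives at r1c3. So r1c3=2.
Step 17. [r3c4∈{1}] nothing but 1 survives at r3c4 ⇒ r3c4=1.
Step 18. [r6c1∈{4}] r6c1 has the single candidate 4 ⇒ r6c1=4.
Step 19. [r6c4∈{5}] nothing but 5 survives at r6c4. So r6c4=5.
Step 20. [r4c6∈{4}] r4c6 is down to just 4. So r4c6=4.
Step 21. [r6c6∈{2}] r6c6 is down to just 2, so r6c6=2.
Step 22. [r1c2∈{5}] r1c2 is down to just 5, so r1c2=5.
Step 23. [r6c5∈{6}] nothing but 6 survives at r6c5, so r6c5=6.
Step 24. [r4c1∈{5}] r4c1's peers cover all but 5, so r4c1=5.

Answer: 3 5 2 6 4 1 / 1 6 4 3 2 5 / 2 4 3 1 5 6 / 5 1 6 2 3 4 / 6 2 5 4 1 3 / 4 3 1 5 6 2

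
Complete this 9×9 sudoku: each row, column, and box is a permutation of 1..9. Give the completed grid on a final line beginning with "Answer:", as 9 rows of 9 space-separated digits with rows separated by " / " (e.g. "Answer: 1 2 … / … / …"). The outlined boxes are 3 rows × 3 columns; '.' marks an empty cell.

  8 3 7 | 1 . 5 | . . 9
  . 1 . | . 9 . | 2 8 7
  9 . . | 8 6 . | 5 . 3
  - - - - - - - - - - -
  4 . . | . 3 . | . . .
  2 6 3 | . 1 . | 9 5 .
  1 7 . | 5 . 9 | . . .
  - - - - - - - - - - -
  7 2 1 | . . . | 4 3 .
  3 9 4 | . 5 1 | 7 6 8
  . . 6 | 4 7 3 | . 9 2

Step 1. [r5c6∈{4,7,8}] row 5 places 8 nowhere but r5c6. So r5c6=8.
Step 2. [r4c8∈{1,2,7}] col 8 places 7 nowhere but r4c8, so r4c8=7.
Step 3. [r6c5∈{2,4}] box 5 places 4 nowhere but r6c5 ⇒ r6c5=4.
Step 4. [r6c9∈{6}] r6c9 is down to just 6, so r6c9=6.
Step 5. [r6c3∈{8}] nothing but 8 survives at r6c3 ⇒ r6c3=8.
Step 6. [r9c1∈{5}] r9c1 is down to just 5. So r9c1=5.
Step 7. [r7c6∈{6}] r7c6 has the single candidate 6. So r7c6=6.
Step 8. [r3c2∈{4}] r3c2's peers cover all but 4 ⇒ r3c2=4.
Step 9. [r4c6∈{2}] r4c6 is down to just 2, so r4c6=2.
Step 10. [r4c2∈{5}] only 5 remains possible at r4c2. So r4c2=5.
Step 11. [r4c7∈{1,8}] in row 4, 8 fits only at r4c7, so r4c7=8.
Step 12. [r4c9∈{1}] r4c9's peers cover all but 1. So r4c9=1.
Step 13. [r7c5∈{8}] r7c5 has the single candidate 8. So r7c5=8.
Step 14. [r9c7∈{1}] only 1 remains possible at r9c7, so r9c7=1.
Step 15. [r2c3∈{5}] only 5 remains possible at r2c3. So r2c3=5.
Step 16. [r3c8∈{1}] only 1 remains possible at r3c8, so r3c8=1.
Step 17. [r1c7∈{6}] r1c7 has the single candidate 6 ⇒ r1c7=6.
Step 18. [r6c8∈{2}] r6c8's peers cover all but 2, so r6c8=2.
Step 19. [r3c3∈{2}] r3c3 is down to just 2 ⇒ r3c3=2.
Step 20. [r7c9∈{5}] nothing but 5 survives at r7c9. So r7c9=5.
Step 21. [r2c6∈{4}] nothing but 4 survives at r2c6, so r2c6=4.
Step 22. [r5c9∈{4}] r5c9's peers cover all but 4. So r5c9=4.
Step 23. [r4c4∈{6}] nothing but 6 survives at r4c4 ⇒ r4c4=6.
Step 24. [r3c6∈{7}] nothing but 7 survives at r3c6 ⇒ r3c6=7.
Step 25. [r7c4∈{9}] nothing but 9 survives at r7c4 ⇒ r7c4=9.
Step 26. [r9c2∈{8}] r9c2's peers cover all but 8, so r9c2=8.
Step 27. [r8c4∈{2}] only 2 remains possible at r8c4. So r8c4=2.
Step 28. [r6c7∈{3}] nothing but 3 survives at r6c7, so r6c7=3.
Step 29. [r4c3∈{9}] nothing but 9 survives at r4c3 ⇒ r4c3=9.
Step 30. [r1c5∈{2}] r1c5's peers cover all but 2. So r1c5=2.
Step 31. [r2c4∈{3}] r2c4 has the single candidate 3. So r2c4=3.
Step 32. [r5c4∈{7}] r5c4's peers cover all but 7 ⇒ r5c4=7.
Step 33. [r2c1∈{6}] only 6 remains possible at r2c1 ⇒ r2c1=6.
Step 34. [r1c8∈{4}] r1c8 has the single candidate 4. So r1c8=4.

Answer: 8 3 7 1 2 5 6 4 9 / 6 1 5 3 9 4 2 8 7 / 9 4 2 8 6 7 5 1 3 / 4 5 9 6 3 2 8 7 1 / 2 6 3 7 1 8 9 5 4 / 1 7 8 5 4 9 3 2 6 / 7 2 1 9 8 6 4 3 5 / 3 9 4 2 5 1 7 6 8 / 5 8 6 4 7 3 1 9 2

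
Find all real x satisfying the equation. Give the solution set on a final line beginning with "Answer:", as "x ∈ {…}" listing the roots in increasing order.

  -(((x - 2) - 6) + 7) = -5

Step 1. [-(((x - 2) - 6) + 7) = -5] leading − — multiply by −1 ⇒ neg: ((x - 2) - 6) + 7 = 5.
Step 2. [((x - 2) - 6) + 7 = 5] peel the +7: subtract 7 from each side ⇒ sub: (x - 2) - 6 = -2.
Step 3. [(x - 2) - 6 = -2] 6 comes off first (add 6), so sub: x - 2 = 4.
Step 4. [x - 2 = 4] -2 is outermost — add 2 both sides. So sub: x = 6.

Answer: x ∈ {6}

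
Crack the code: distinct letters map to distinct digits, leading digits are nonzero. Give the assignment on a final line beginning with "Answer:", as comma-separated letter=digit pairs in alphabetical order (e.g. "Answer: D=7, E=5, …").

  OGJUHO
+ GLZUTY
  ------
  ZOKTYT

Step 1. [col 1: O + Y ≡ T (mod 10)] several values work for T in column 1 (O + Y ≡ T (mod 10), carry-in 0); try T=2 ⇒ T=2.
Step 2. [col 1: O + Y ≡ T (mod 10)] several values work for Y in column 1 (O + Y ≡ T (mod 10), carry-in 0); try Y=8. So Y=8.
Step 3. [col 1: O + Y ≡ T (mod 10)] column 1: given Y=8, T=2, carry-in 0, and digits 2,8 already taken and all letters distinct, O+Y≡T (mod 10) forces O=4, so O=4.
Step 4. [col 2: H + T ≡ Y (mod 10)] column 2 reads H+T+carry(1)=Y with T=2, Y=8; with digits 2,4,8 already taken and all letters distinct, the only value for H is 5 ⇒ H=5.
Step 5. [col 3: U + U ≡ T (mod 10)] several values work for U in column 3 (U + U ≡ T (mod 10), carry-in 0); try U=1. So U=1.
Step 6. [col 4: J + Z ≡ K (mod 10)] J=9 is one option consistent with column 4 (J + Z ≡ K (mod 10), carry-in 0) — take it. So J=9.
Step 7. [col 4: J + Z ≡ K (mod 10)] column 4 reads J+Z+carry(0)=K with J=9; with digits 1,2,4,5,8,9 already taken and all letters distinct, the only value for Z is 7 ⇒ Z=7.
Step 8. [col 4: J + Z ≡ K (mod 10)] column 4 reads J+Z+carry(0)=K with J=9, Z=7; with digits 1,2,4,5,7,8,9 already taken and all letters distinct, the only value for K is 6, so K=6.
Step 9. [col 5: G + L ≡ O (mod 10)] several values work for L in column 5 (G + L ≡ O (mod 10), carry-in 1); try L=0. So L=0.
Step 10. [col 5: G + L ≡ O (mod 10)] from column 5 (L=0, O=4, carry-in 1, digits 0,1,2,4,5,6,7,8,9 already taken and all letters distinct): G must equal 3. So G=3.

Answer: G=3, H=5, J=9, K=6, L=0, O=4, T=2, U=1, Y=8, Z=7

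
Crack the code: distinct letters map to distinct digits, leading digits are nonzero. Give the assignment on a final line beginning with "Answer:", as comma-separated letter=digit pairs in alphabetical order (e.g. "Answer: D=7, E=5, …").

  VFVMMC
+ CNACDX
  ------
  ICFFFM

Step 1. [col 1: C + X ≡ M (mod 10)] column 1 (C + X ≡ M (mod 10), carry-in 0) doesn't pin M yet; pick M=7 and continue. So M=7.
Step 2. [col 1: C + X ≡ M (mod 10)] column 1 (C + X ≡ M (mod 10), carry-in 0) doesn't pin X yet; pick X=2 and continue. So X=2.
Step 3. [col 1: C + X ≡ M (mod 10)] column 1: given X=2, M=7, carry-in 0, and digits 2,7 already taken and all letters distinct, C+X≡M (mod 10) forces C=5. So C=5.
Step 4. [col 2: M + D ≡ F (mod 10)] D=6 is one option consistent with column 2 (M + D ≡ F (mod 10), carry-in 0) — take it, so D=6.
Step 5. [col 2: M + D ≡ F (mod 10)] column 2: given M=7, D=6, carry-in 0, and digits 2,5,6,7 already taken and all letters distinct, M+D≡F (mod 10) forces F=3 ⇒ F=3.
Step 6. [col 4: V + A ≡ F (mod 10)] no forcing yet in column 4 (carry-in 1); A=8 is free and consistent — try it ⇒ A=8.
Step 7. [col 4: V + A ≡ F (mod 10)] column 4 reads V+A+carry(1)=F with A=8, F=3; with digits 2,3,5,6,7,8 already taken and all letters distinct, the only value for V is 4, so V=4.
Step 8. [col 5: F + N ≡ C (mod 10)] column 5: given F=3, C=5, carry-in 1, and digits 2,3,4,5,6,7,8 already taken and all letters distinct, F+N≡C (mod 10) forces N=1, so N=1.
Step 9. [col 6: V + C ≡ I (mod 10)] column 6: given V=4, C=5, carry-in 0, and digits 1,2,3,4,5,6,7,8 already taken and all letters distinct, V+C≡I (mod 10) forces I=9. So I=9.

Answer: A=8, C=5, D=6, F=3, I=9, M=7, N=1, V=4, X=2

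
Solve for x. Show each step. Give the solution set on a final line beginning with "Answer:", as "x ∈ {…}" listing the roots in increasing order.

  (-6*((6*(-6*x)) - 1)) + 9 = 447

Step 1. [(-6*((6*(-6*x)) - 1)) + 9 = 447] the outer +9 inverts by subtracting 9 ⇒ sub: -6*((6*(-6*x)) - 1) = 438.
Step 2. [-6*((6*(-6*x)) - 1) = 438] -6·(inner) — divide through by -6. So div: (6*(-6*x)) - 1 = -73.
Step 3. [(6*(-6*x)) - 1 = -73] add 1: x sits inside (… - 1) ⇒ sub: 6*(-6*x) = -72.
Step 4. [6*(-6*x) = -72] LHS = 6·(…); ÷6 both sides ⇒ div: -6*x = -12.
Step 5. [-6*x = -12] leading coefficient -6: divide by -6 ⇒ div: x = 2.

Answer: x ∈ {2}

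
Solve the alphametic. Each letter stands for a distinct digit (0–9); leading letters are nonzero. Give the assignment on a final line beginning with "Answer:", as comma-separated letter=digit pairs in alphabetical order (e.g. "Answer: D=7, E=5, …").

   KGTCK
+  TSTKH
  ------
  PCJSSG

Step 1. [col 1: K + H ≡ G (mod 10)] column 1 (K + H ≡ G (mod 10), carry-in 0) doesn't pin G yet; pick G=5 and continue. So G=5.
Step 2. [P] the sum has 6 digits but both addends have 5; that extra leading digit P is the final carry, namely 1 ⇒ P=1.
Step 3. [col 1: K + H ≡ G (mod 10)] several values work for H in column 1 (K + H ≡ G (mod 10), carry-in 0); try H=7. So H=7.
Step 4. [col 1: K + H ≡ G (mod 10)] from column 1 (H=7, G=5, carry-in 0, digits 1,5,7 already taken and all letters distinct): K must equal 8. So K=8.
Step 5. [col 2: C + K ≡ S (mod 10)] no forcing yet in column 2 (carry-in 1); C=4 is free and consistent — try it, so C=4.
Step 6. [col 2: C + K ≡ S (mod 10)] in column 2 we have C+K≡S with carry-in 1; given C=4, K=8 and digits 1,4,5,7,8 already taken and all letters distinct, that pins S to 3. So S=3.
Step 7. [col 3: T + T ≡ S (mod 10)] in column 3 we have T+T≡S with carry-in 1; given S=3 and digits 1,3,4,5,7,8 already taken and all letters distinct, that pins T to 6, so T=6.
Step 8. [col 4: G + S ≡ J (mod 10)] column 4: given G=5, S=3, carry-in 1, and digits 1,3,4,5,6,7,8 already taken and all letters distinct, G+S≡J (mod 10) forces J=9 ⇒ J=9.

Answer: C=4, G=5, H=7, J=9, K=8, P=1, S=3, T=6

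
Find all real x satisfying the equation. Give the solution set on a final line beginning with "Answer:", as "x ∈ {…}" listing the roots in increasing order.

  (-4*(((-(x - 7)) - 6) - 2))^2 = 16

Step 1. [(-4*(((-(x - 7)) - 6) - 2))^2 = 16] √ both sides: 16 ≥ 0 gives two branches, so sqrt: -4*(((-(x - 7)) - 6) - 2) = 4 or -4.
Step 2. [-4*(((-(x - 7)) - 6) - 2) = 4 or -4] LHS = -4·(…); ÷-4 both sides. So div: ((-(x - 7)) - 6) - 2 = -1 or 1.
Step 3. [((-(x - 7)) - 6) - 2 = -1 or 1] peel the -2: add 2 from each side ⇒ sub: (-(x - 7)) - 6 = 1 or 3.
Step 4. [(-(x - 7)) - 6 = 1 or 3] peel the -6: add 6 from each side. So sub: -(x - 7) = 7 or 9.
Step 5. [-(x - 7) = 7 or 9] flip signs both sides, so neg: x - 7 = -7 or -9.
Step 6. [x - 7 = -7 or -9] -7 is outermost — add 7 both sides ⇒ sub: x = 0 or -2.

Answer: x ∈ {-2, 0}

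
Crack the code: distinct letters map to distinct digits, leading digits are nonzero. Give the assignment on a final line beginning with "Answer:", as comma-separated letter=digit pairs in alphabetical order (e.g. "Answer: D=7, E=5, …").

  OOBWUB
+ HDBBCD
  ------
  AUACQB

Step 1. [col 1: B + D ≡ B (mod 10)] column 1 reads B+D+carry(0)=B with nothing yet; with all letters distinct, none taken yet, the only value for D is 0, so D=0.
Step 2. [col 1: B + D ≡ B (mod 10)] column 1 (B + D ≡ B (mod 10), carry-in 0) doesn't pin B yet; pick B=7 and continue, so B=7.
Step 3. [col 2: U + C ≡ Q (mod 10)] column 2 (U + C ≡ Q (mod 10), carry-in 0) doesn't pin Q yet; pick Q=8 and continue. So Q=8.
Step 4. [col 2: U + C ≡ Q (mod 10)] C=6 is one option consistent with column 2 (U + C ≡ Q (mod 10), carry-in 0) — take it ⇒ C=6.
Step 5. [col 2: U + C ≡ Q (mod 10)] column 2: given C=6, Q=8, carry-in 0, and digits 0,6,7,8 already taken and all letters distinct, U+C≡Q (mod 10) forces U=2 ⇒ U=2.
Step 6. [col 3: W + B ≡ C (mod 10)] column 3: given B=7, C=6, carry-in 0, and digits 0,2,6,7,8 already taken and all letters distinct, W+B≡C (mod 10) forces W=9, so W=9.
Step 7. [col 4: B + B ≡ A (mod 10)] from column 4 (B=7, carry-in 1, digits 0,2,6,7,8,9 already taken and all letters distinct): A must equal 5, so A=5.
Step 8. [col 5: O + D ≡ U (mod 10)] in column 5 we have O+D≡U with carry-in 1; given D=0, U=2 and digits 0,2,5,6,7,8,9 already taken and all letters distinct, that pins O to 1 ⇒ O=1.
Step 9. [col 6: O + H ≡ A (mod 10)] from column 6 (O=1, A=5, carry-in 0, digits 0,1,2,5,6,7,8,9 already taken and all letters distinct): H must equal 4 ⇒ H=4.

Answer: A=5, B=7, C=6, D=0, H=4, O=1, Q=8, U=2, W=9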